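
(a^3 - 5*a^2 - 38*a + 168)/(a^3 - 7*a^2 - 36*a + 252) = (a - 4)/(a - 6)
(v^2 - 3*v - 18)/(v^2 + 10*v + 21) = (v - 6)/(v + 7)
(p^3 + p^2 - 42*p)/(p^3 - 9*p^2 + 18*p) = (p + 7)/(p - 3)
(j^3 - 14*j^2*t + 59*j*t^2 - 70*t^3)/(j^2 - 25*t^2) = (j^2 - 9*j*t + 14*t^2)/(j + 5*t)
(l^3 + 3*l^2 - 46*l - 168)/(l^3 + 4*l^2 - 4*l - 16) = (l^2 - l - 42)/(l^2 - 4)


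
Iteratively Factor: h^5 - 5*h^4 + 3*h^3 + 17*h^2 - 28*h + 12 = (h - 2)*(h^4 - 3*h^3 - 3*h^2 + 11*h - 6) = (h - 2)*(h - 1)*(h^3 - 2*h^2 - 5*h + 6) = (h - 3)*(h - 2)*(h - 1)*(h^2 + h - 2) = (h - 3)*(h - 2)*(h - 1)*(h + 2)*(h - 1)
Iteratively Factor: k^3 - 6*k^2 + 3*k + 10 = (k - 5)*(k^2 - k - 2) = (k - 5)*(k - 2)*(k + 1)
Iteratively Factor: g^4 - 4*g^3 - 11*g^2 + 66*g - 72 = (g - 3)*(g^3 - g^2 - 14*g + 24) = (g - 3)^2*(g^2 + 2*g - 8) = (g - 3)^2*(g + 4)*(g - 2)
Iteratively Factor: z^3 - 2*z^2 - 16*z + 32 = (z + 4)*(z^2 - 6*z + 8) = (z - 4)*(z + 4)*(z - 2)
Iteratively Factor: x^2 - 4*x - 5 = (x + 1)*(x - 5)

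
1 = 1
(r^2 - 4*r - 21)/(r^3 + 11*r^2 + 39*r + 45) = (r - 7)/(r^2 + 8*r + 15)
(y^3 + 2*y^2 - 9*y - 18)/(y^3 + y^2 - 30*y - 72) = (y^2 - y - 6)/(y^2 - 2*y - 24)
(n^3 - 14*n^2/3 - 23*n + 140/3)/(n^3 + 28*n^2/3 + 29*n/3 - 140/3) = (n - 7)/(n + 7)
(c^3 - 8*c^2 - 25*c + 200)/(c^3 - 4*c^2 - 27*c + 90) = (c^2 - 13*c + 40)/(c^2 - 9*c + 18)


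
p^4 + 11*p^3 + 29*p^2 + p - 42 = (p - 1)*(p + 2)*(p + 3)*(p + 7)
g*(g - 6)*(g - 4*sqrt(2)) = g^3 - 6*g^2 - 4*sqrt(2)*g^2 + 24*sqrt(2)*g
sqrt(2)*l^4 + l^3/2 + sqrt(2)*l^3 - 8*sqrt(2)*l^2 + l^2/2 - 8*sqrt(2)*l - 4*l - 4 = (l + 1)*(l - 2*sqrt(2))*(l + 2*sqrt(2))*(sqrt(2)*l + 1/2)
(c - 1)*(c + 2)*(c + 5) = c^3 + 6*c^2 + 3*c - 10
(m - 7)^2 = m^2 - 14*m + 49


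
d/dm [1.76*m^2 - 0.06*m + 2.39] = 3.52*m - 0.06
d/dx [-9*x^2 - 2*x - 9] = -18*x - 2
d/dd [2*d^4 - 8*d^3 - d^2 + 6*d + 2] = 8*d^3 - 24*d^2 - 2*d + 6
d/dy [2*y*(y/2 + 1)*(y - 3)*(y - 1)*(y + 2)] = 5*y^4 - 27*y^2 - 8*y + 12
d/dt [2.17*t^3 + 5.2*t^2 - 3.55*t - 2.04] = 6.51*t^2 + 10.4*t - 3.55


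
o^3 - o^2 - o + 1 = (o - 1)^2*(o + 1)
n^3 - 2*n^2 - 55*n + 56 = (n - 8)*(n - 1)*(n + 7)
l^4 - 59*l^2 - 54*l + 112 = (l - 8)*(l - 1)*(l + 2)*(l + 7)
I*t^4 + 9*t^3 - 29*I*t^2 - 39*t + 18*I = (t - 3*I)^2*(t - 2*I)*(I*t + 1)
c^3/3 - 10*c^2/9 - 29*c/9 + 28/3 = (c/3 + 1)*(c - 4)*(c - 7/3)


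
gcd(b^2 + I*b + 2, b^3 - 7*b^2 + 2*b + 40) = 1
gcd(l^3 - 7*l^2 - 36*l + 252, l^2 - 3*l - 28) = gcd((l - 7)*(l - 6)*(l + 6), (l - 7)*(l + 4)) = l - 7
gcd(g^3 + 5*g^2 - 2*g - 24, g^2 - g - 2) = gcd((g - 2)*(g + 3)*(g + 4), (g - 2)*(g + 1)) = g - 2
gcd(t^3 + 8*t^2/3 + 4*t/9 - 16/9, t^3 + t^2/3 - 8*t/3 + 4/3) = t^2 + 4*t/3 - 4/3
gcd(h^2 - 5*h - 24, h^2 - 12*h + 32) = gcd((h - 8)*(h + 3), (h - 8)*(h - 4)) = h - 8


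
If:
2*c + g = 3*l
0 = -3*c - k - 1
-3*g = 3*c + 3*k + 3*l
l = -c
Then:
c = -1/8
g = 5/8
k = -5/8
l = 1/8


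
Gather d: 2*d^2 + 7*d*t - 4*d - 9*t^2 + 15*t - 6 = 2*d^2 + d*(7*t - 4) - 9*t^2 + 15*t - 6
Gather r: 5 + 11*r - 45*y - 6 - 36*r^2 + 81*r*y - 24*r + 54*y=-36*r^2 + r*(81*y - 13) + 9*y - 1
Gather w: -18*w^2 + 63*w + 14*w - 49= -18*w^2 + 77*w - 49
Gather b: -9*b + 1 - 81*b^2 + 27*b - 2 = -81*b^2 + 18*b - 1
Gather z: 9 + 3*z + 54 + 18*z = 21*z + 63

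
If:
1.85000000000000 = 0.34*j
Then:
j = 5.44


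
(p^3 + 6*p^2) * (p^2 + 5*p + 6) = p^5 + 11*p^4 + 36*p^3 + 36*p^2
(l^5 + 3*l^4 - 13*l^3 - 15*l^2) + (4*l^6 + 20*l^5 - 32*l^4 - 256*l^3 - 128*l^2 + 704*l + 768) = 4*l^6 + 21*l^5 - 29*l^4 - 269*l^3 - 143*l^2 + 704*l + 768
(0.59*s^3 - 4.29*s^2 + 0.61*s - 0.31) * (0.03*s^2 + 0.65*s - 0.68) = 0.0177*s^5 + 0.2548*s^4 - 3.1714*s^3 + 3.3044*s^2 - 0.6163*s + 0.2108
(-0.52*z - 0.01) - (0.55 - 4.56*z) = 4.04*z - 0.56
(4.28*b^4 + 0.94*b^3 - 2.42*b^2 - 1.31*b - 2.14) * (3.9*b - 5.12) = 16.692*b^5 - 18.2476*b^4 - 14.2508*b^3 + 7.2814*b^2 - 1.6388*b + 10.9568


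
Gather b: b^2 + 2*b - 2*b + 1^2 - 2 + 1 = b^2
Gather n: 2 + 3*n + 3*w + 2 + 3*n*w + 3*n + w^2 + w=n*(3*w + 6) + w^2 + 4*w + 4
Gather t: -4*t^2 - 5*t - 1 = -4*t^2 - 5*t - 1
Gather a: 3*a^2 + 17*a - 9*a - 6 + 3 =3*a^2 + 8*a - 3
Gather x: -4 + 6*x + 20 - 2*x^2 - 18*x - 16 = -2*x^2 - 12*x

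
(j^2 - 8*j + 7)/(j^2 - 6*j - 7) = (j - 1)/(j + 1)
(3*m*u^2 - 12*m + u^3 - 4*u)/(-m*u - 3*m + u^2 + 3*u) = (-3*m*u^2 + 12*m - u^3 + 4*u)/(m*u + 3*m - u^2 - 3*u)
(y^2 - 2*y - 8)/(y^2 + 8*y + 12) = (y - 4)/(y + 6)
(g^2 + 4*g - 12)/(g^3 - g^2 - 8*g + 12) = (g + 6)/(g^2 + g - 6)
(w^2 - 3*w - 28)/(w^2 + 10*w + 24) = (w - 7)/(w + 6)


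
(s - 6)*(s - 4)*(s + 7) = s^3 - 3*s^2 - 46*s + 168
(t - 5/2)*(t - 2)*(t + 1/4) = t^3 - 17*t^2/4 + 31*t/8 + 5/4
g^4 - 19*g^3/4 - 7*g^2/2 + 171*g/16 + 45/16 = (g - 5)*(g - 3/2)*(g + 1/4)*(g + 3/2)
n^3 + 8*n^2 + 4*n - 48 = (n - 2)*(n + 4)*(n + 6)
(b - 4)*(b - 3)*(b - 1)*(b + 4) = b^4 - 4*b^3 - 13*b^2 + 64*b - 48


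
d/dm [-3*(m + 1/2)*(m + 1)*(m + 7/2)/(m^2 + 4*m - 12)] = 3*(-4*m^4 - 32*m^3 + 87*m^2 + 494*m + 304)/(4*(m^4 + 8*m^3 - 8*m^2 - 96*m + 144))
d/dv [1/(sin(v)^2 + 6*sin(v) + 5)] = -2*(sin(v) + 3)*cos(v)/(sin(v)^2 + 6*sin(v) + 5)^2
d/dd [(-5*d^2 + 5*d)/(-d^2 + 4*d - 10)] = 5*(-3*d^2 + 20*d - 10)/(d^4 - 8*d^3 + 36*d^2 - 80*d + 100)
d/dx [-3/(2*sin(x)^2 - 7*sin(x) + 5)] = 3*(4*sin(x) - 7)*cos(x)/(2*sin(x)^2 - 7*sin(x) + 5)^2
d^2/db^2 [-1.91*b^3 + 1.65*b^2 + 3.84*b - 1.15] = 3.3 - 11.46*b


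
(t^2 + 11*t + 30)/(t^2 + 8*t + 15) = (t + 6)/(t + 3)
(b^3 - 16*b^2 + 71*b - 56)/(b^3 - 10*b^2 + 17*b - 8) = (b - 7)/(b - 1)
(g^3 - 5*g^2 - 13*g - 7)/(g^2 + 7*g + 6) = (g^2 - 6*g - 7)/(g + 6)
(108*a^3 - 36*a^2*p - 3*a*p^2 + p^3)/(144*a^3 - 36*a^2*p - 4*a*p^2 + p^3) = (-3*a + p)/(-4*a + p)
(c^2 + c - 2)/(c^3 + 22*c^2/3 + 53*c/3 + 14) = 3*(c - 1)/(3*c^2 + 16*c + 21)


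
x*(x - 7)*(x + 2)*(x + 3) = x^4 - 2*x^3 - 29*x^2 - 42*x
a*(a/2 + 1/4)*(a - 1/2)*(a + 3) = a^4/2 + 3*a^3/2 - a^2/8 - 3*a/8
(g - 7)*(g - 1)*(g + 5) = g^3 - 3*g^2 - 33*g + 35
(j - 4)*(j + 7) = j^2 + 3*j - 28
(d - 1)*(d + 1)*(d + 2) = d^3 + 2*d^2 - d - 2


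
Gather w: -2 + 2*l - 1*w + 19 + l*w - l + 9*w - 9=l + w*(l + 8) + 8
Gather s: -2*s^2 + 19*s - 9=-2*s^2 + 19*s - 9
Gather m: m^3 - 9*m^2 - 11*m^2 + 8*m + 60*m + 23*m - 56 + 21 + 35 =m^3 - 20*m^2 + 91*m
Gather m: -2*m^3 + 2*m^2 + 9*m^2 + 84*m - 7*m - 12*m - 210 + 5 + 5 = -2*m^3 + 11*m^2 + 65*m - 200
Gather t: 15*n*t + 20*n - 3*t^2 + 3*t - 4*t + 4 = 20*n - 3*t^2 + t*(15*n - 1) + 4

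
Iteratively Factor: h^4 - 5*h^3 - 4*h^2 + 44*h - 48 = (h - 2)*(h^3 - 3*h^2 - 10*h + 24) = (h - 2)*(h + 3)*(h^2 - 6*h + 8) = (h - 4)*(h - 2)*(h + 3)*(h - 2)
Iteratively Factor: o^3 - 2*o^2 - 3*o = (o)*(o^2 - 2*o - 3) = o*(o - 3)*(o + 1)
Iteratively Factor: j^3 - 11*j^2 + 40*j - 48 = (j - 4)*(j^2 - 7*j + 12) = (j - 4)*(j - 3)*(j - 4)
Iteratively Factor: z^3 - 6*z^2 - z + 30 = (z - 5)*(z^2 - z - 6) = (z - 5)*(z + 2)*(z - 3)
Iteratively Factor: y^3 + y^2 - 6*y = (y + 3)*(y^2 - 2*y) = y*(y + 3)*(y - 2)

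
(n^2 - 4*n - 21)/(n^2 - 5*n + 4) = (n^2 - 4*n - 21)/(n^2 - 5*n + 4)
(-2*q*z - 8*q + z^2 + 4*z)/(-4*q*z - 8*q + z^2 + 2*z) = (2*q*z + 8*q - z^2 - 4*z)/(4*q*z + 8*q - z^2 - 2*z)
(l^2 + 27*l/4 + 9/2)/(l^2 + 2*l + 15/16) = 4*(l + 6)/(4*l + 5)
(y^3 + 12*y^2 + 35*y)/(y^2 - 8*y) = (y^2 + 12*y + 35)/(y - 8)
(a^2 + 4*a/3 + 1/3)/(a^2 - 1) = (a + 1/3)/(a - 1)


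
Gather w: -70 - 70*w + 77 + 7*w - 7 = -63*w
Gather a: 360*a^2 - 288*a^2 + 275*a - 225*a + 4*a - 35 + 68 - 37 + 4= 72*a^2 + 54*a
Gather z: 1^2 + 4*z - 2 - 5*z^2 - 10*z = -5*z^2 - 6*z - 1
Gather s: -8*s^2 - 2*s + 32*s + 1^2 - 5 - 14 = -8*s^2 + 30*s - 18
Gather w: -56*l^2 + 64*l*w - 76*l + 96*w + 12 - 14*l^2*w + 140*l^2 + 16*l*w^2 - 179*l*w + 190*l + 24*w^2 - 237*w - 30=84*l^2 + 114*l + w^2*(16*l + 24) + w*(-14*l^2 - 115*l - 141) - 18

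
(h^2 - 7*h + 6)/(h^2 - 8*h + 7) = (h - 6)/(h - 7)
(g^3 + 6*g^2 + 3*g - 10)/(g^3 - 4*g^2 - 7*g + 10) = (g + 5)/(g - 5)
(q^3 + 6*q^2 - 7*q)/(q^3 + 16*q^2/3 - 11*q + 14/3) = 3*q/(3*q - 2)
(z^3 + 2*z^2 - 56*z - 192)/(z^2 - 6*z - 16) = (z^2 + 10*z + 24)/(z + 2)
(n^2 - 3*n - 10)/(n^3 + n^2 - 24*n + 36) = (n^2 - 3*n - 10)/(n^3 + n^2 - 24*n + 36)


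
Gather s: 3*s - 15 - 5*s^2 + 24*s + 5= -5*s^2 + 27*s - 10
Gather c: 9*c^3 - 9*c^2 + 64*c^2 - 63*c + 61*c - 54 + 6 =9*c^3 + 55*c^2 - 2*c - 48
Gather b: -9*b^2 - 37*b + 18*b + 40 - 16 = -9*b^2 - 19*b + 24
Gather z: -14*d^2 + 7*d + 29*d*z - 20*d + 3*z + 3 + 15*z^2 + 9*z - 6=-14*d^2 - 13*d + 15*z^2 + z*(29*d + 12) - 3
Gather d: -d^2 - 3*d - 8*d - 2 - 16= -d^2 - 11*d - 18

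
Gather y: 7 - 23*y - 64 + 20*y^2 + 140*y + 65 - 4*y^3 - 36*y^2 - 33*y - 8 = -4*y^3 - 16*y^2 + 84*y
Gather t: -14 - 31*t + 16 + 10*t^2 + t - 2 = 10*t^2 - 30*t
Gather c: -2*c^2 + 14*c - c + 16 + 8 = -2*c^2 + 13*c + 24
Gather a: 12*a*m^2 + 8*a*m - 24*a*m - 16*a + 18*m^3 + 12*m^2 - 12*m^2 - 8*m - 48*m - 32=a*(12*m^2 - 16*m - 16) + 18*m^3 - 56*m - 32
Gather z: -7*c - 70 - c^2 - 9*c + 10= -c^2 - 16*c - 60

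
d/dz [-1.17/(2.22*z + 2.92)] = 2.5974/(2.22*z + 2.92)^2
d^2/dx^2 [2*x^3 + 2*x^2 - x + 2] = 12*x + 4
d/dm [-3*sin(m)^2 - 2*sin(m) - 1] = -2*(3*sin(m) + 1)*cos(m)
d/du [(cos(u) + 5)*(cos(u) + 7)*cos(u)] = (3*sin(u)^2 - 24*cos(u) - 38)*sin(u)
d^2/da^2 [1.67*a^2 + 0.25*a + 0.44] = 3.34000000000000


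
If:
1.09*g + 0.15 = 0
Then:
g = -0.14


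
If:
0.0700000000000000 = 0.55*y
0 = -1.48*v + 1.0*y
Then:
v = 0.09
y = 0.13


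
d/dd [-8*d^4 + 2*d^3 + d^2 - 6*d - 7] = -32*d^3 + 6*d^2 + 2*d - 6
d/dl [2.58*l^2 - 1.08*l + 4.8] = 5.16*l - 1.08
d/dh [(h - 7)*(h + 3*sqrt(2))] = 2*h - 7 + 3*sqrt(2)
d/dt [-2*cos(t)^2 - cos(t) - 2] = (4*cos(t) + 1)*sin(t)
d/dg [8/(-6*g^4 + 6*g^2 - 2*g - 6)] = 4*(12*g^3 - 6*g + 1)/(3*g^4 - 3*g^2 + g + 3)^2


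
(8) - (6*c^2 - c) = -6*c^2 + c + 8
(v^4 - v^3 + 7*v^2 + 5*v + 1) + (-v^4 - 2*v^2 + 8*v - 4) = -v^3 + 5*v^2 + 13*v - 3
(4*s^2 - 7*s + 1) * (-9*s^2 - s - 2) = -36*s^4 + 59*s^3 - 10*s^2 + 13*s - 2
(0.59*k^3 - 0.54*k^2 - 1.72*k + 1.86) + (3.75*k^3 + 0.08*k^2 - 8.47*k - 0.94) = 4.34*k^3 - 0.46*k^2 - 10.19*k + 0.92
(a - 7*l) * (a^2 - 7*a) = a^3 - 7*a^2*l - 7*a^2 + 49*a*l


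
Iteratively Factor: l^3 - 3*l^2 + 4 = (l + 1)*(l^2 - 4*l + 4) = (l - 2)*(l + 1)*(l - 2)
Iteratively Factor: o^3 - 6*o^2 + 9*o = (o - 3)*(o^2 - 3*o) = (o - 3)^2*(o)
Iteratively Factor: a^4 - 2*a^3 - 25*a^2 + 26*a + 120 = (a + 4)*(a^3 - 6*a^2 - a + 30) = (a + 2)*(a + 4)*(a^2 - 8*a + 15) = (a - 5)*(a + 2)*(a + 4)*(a - 3)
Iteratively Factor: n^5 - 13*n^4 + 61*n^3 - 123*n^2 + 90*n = (n - 2)*(n^4 - 11*n^3 + 39*n^2 - 45*n) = (n - 5)*(n - 2)*(n^3 - 6*n^2 + 9*n) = (n - 5)*(n - 3)*(n - 2)*(n^2 - 3*n) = n*(n - 5)*(n - 3)*(n - 2)*(n - 3)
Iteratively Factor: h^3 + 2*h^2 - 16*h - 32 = (h + 2)*(h^2 - 16) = (h - 4)*(h + 2)*(h + 4)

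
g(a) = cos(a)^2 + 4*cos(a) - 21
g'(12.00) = 3.05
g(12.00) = -16.91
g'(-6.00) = -1.65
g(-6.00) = -16.24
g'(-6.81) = 2.88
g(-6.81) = -16.80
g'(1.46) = -4.20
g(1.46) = -20.55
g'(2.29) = -2.02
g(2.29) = -23.20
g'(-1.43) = 4.24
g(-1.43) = -20.42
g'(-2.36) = 1.82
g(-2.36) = -23.34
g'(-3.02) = 0.24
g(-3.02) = -23.99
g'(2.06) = -2.70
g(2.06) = -22.66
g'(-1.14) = 4.39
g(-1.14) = -19.16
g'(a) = -2*sin(a)*cos(a) - 4*sin(a)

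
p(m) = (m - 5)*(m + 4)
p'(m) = 2*m - 1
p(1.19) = -19.77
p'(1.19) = 1.38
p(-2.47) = -11.43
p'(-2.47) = -5.94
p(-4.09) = 0.82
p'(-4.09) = -9.18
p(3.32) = -12.30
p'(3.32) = 5.64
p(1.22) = -19.73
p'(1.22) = 1.44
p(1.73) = -18.74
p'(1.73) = 2.46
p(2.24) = -17.22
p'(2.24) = 3.48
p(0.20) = -20.16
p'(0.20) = -0.60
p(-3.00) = -8.00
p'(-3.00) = -7.00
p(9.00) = 52.00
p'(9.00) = 17.00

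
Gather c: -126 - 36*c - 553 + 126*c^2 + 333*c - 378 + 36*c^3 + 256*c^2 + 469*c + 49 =36*c^3 + 382*c^2 + 766*c - 1008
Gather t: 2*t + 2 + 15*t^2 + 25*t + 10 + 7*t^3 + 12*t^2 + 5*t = 7*t^3 + 27*t^2 + 32*t + 12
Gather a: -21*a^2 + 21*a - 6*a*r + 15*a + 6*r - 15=-21*a^2 + a*(36 - 6*r) + 6*r - 15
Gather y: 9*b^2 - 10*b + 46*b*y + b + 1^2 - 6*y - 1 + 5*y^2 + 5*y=9*b^2 - 9*b + 5*y^2 + y*(46*b - 1)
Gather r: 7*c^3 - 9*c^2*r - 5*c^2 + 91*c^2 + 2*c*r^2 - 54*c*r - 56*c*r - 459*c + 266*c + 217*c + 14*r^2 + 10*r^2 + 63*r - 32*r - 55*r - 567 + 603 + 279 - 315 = 7*c^3 + 86*c^2 + 24*c + r^2*(2*c + 24) + r*(-9*c^2 - 110*c - 24)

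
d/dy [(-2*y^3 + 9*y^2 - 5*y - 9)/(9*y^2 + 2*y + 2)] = (-18*y^4 - 8*y^3 + 51*y^2 + 198*y + 8)/(81*y^4 + 36*y^3 + 40*y^2 + 8*y + 4)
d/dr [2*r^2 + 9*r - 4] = 4*r + 9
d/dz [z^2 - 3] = 2*z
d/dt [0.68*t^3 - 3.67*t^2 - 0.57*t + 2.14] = 2.04*t^2 - 7.34*t - 0.57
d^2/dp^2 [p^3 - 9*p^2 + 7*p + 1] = 6*p - 18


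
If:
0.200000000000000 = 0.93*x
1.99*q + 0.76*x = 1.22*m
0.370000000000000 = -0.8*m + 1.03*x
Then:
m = -0.19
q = -0.20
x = 0.22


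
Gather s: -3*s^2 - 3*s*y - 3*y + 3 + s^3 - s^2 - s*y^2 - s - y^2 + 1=s^3 - 4*s^2 + s*(-y^2 - 3*y - 1) - y^2 - 3*y + 4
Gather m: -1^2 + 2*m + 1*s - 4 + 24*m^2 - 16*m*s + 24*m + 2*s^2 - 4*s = 24*m^2 + m*(26 - 16*s) + 2*s^2 - 3*s - 5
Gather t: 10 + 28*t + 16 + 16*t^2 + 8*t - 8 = 16*t^2 + 36*t + 18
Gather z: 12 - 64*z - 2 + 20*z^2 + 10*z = 20*z^2 - 54*z + 10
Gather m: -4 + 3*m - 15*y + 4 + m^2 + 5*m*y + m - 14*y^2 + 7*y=m^2 + m*(5*y + 4) - 14*y^2 - 8*y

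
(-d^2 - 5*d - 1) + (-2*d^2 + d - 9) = -3*d^2 - 4*d - 10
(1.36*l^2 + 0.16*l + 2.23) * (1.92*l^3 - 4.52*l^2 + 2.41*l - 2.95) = 2.6112*l^5 - 5.84*l^4 + 6.836*l^3 - 13.706*l^2 + 4.9023*l - 6.5785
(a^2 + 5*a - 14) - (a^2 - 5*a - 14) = 10*a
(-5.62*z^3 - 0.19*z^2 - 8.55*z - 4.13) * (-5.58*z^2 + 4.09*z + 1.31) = 31.3596*z^5 - 21.9256*z^4 + 39.5697*z^3 - 12.173*z^2 - 28.0922*z - 5.4103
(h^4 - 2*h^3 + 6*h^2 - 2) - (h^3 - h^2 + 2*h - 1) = h^4 - 3*h^3 + 7*h^2 - 2*h - 1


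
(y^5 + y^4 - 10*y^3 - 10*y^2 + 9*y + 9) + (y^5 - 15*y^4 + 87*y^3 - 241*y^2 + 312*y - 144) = 2*y^5 - 14*y^4 + 77*y^3 - 251*y^2 + 321*y - 135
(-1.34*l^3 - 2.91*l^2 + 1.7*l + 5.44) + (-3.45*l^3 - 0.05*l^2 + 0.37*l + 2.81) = -4.79*l^3 - 2.96*l^2 + 2.07*l + 8.25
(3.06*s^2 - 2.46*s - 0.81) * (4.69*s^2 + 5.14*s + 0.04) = 14.3514*s^4 + 4.191*s^3 - 16.3209*s^2 - 4.2618*s - 0.0324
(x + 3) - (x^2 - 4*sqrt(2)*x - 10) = -x^2 + x + 4*sqrt(2)*x + 13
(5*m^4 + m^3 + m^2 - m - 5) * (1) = 5*m^4 + m^3 + m^2 - m - 5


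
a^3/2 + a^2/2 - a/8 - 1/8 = (a/2 + 1/2)*(a - 1/2)*(a + 1/2)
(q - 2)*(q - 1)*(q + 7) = q^3 + 4*q^2 - 19*q + 14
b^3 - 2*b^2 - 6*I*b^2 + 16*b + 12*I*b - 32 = (b - 2)*(b - 8*I)*(b + 2*I)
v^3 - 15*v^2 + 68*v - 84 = (v - 7)*(v - 6)*(v - 2)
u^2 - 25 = (u - 5)*(u + 5)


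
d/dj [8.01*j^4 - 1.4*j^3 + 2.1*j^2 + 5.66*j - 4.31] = 32.04*j^3 - 4.2*j^2 + 4.2*j + 5.66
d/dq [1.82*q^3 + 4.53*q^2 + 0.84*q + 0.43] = 5.46*q^2 + 9.06*q + 0.84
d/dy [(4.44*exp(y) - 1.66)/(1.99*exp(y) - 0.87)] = -0.559400000000001*exp(y)/(1.99*exp(y) - 0.87)^2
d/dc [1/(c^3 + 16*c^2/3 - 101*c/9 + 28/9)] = 9*(-27*c^2 - 96*c + 101)/(9*c^3 + 48*c^2 - 101*c + 28)^2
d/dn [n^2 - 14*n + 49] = 2*n - 14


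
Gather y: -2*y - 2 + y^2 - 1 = y^2 - 2*y - 3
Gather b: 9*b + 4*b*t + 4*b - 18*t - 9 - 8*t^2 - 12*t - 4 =b*(4*t + 13) - 8*t^2 - 30*t - 13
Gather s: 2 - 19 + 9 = -8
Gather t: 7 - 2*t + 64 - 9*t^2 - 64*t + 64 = -9*t^2 - 66*t + 135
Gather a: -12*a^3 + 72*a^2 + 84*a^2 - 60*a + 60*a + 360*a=-12*a^3 + 156*a^2 + 360*a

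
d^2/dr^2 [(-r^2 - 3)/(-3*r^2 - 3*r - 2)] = 2*(-9*r^3 + 63*r^2 + 81*r + 13)/(27*r^6 + 81*r^5 + 135*r^4 + 135*r^3 + 90*r^2 + 36*r + 8)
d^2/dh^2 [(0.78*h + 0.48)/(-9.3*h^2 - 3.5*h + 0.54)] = (-(0.78*h + 0.48)*(18.6*h + 3.5)*(37.2*h + 7.0) + (43.524*h + 14.388)*(9.3*h^2 + 3.5*h - 0.54))/(9.3*h^2 + 3.5*h - 0.54)^3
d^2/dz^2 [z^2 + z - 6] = 2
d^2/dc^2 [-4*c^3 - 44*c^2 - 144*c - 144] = -24*c - 88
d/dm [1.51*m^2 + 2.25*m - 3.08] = 3.02*m + 2.25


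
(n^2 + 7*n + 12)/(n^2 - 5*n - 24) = (n + 4)/(n - 8)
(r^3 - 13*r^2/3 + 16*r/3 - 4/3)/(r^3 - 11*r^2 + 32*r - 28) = (r - 1/3)/(r - 7)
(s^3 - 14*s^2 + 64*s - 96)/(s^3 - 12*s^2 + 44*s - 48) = (s - 4)/(s - 2)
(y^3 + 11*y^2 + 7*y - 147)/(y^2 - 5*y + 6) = (y^2 + 14*y + 49)/(y - 2)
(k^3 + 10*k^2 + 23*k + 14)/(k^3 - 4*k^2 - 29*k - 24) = (k^2 + 9*k + 14)/(k^2 - 5*k - 24)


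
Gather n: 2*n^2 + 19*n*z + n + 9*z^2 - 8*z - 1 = 2*n^2 + n*(19*z + 1) + 9*z^2 - 8*z - 1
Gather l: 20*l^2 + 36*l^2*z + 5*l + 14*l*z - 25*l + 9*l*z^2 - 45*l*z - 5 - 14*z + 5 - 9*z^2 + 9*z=l^2*(36*z + 20) + l*(9*z^2 - 31*z - 20) - 9*z^2 - 5*z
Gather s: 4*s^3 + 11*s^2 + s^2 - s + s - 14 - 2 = 4*s^3 + 12*s^2 - 16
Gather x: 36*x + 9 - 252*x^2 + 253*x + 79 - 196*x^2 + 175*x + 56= -448*x^2 + 464*x + 144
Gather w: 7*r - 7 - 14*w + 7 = 7*r - 14*w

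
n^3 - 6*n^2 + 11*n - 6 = (n - 3)*(n - 2)*(n - 1)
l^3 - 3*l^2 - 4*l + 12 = (l - 3)*(l - 2)*(l + 2)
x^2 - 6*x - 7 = (x - 7)*(x + 1)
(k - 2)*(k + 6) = k^2 + 4*k - 12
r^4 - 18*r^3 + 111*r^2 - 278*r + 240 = (r - 8)*(r - 5)*(r - 3)*(r - 2)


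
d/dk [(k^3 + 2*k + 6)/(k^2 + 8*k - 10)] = (k^4 + 16*k^3 - 32*k^2 - 12*k - 68)/(k^4 + 16*k^3 + 44*k^2 - 160*k + 100)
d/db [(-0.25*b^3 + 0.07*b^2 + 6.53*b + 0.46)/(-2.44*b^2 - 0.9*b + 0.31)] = (0.61*b^4 + 0.45*b^3 + 15.6377*b^2 + 2.2882*b + 2.4383)/(5.9536*b^4 + 4.392*b^3 - 0.7028*b^2 - 0.558*b + 0.0961)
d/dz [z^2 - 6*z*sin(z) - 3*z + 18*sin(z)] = -6*z*cos(z) + 2*z - 6*sin(z) + 18*cos(z) - 3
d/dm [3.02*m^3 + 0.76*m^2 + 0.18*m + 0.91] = 9.06*m^2 + 1.52*m + 0.18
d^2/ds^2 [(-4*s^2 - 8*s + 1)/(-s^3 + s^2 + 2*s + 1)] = 2*(4*s^6 + 24*s^5 - 6*s^4 + 52*s^3 + 39*s^2 - 33*s - 15)/(s^9 - 3*s^8 - 3*s^7 + 8*s^6 + 12*s^5 - 3*s^4 - 17*s^3 - 15*s^2 - 6*s - 1)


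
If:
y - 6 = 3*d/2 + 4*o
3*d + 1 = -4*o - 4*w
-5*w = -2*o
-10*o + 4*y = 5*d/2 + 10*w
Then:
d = -331/34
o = 685/136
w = 137/68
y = 785/68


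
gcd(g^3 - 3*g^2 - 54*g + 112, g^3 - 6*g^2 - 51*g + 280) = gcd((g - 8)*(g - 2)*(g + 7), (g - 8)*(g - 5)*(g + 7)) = g^2 - g - 56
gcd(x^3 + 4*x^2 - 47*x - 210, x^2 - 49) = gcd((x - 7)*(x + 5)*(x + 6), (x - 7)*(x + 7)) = x - 7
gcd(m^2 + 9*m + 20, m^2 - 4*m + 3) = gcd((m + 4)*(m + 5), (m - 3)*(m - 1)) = 1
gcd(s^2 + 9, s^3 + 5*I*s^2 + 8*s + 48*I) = s - 3*I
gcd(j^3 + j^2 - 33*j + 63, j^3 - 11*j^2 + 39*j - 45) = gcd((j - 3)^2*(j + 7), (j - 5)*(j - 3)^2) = j^2 - 6*j + 9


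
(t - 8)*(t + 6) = t^2 - 2*t - 48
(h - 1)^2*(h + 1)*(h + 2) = h^4 + h^3 - 3*h^2 - h + 2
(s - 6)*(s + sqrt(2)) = s^2 - 6*s + sqrt(2)*s - 6*sqrt(2)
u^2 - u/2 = u*(u - 1/2)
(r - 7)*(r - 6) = r^2 - 13*r + 42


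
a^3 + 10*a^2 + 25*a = a*(a + 5)^2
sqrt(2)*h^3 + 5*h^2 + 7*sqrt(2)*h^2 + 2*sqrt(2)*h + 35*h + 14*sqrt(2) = (h + 7)*(h + 2*sqrt(2))*(sqrt(2)*h + 1)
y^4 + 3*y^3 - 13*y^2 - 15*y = y*(y - 3)*(y + 1)*(y + 5)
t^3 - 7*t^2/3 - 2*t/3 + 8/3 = (t - 2)*(t - 4/3)*(t + 1)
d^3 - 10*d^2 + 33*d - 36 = (d - 4)*(d - 3)^2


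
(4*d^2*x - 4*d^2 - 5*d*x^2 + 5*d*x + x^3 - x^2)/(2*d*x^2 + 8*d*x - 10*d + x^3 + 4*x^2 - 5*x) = (4*d^2 - 5*d*x + x^2)/(2*d*x + 10*d + x^2 + 5*x)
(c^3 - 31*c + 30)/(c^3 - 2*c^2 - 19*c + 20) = (c + 6)/(c + 4)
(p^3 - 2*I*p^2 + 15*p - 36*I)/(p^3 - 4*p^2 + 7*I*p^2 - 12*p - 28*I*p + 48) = (p^2 - 6*I*p - 9)/(p^2 + p*(-4 + 3*I) - 12*I)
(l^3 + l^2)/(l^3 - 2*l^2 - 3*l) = l/(l - 3)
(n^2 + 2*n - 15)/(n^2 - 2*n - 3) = (n + 5)/(n + 1)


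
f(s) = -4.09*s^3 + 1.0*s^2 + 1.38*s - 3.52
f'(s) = -12.27*s^2 + 2.0*s + 1.38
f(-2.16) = 39.38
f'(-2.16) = -60.19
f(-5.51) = 703.43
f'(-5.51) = -382.16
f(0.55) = -3.14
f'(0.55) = -1.23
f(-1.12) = 1.93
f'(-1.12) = -16.25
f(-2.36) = 52.55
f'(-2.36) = -71.68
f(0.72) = -3.53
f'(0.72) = -3.54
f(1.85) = -23.44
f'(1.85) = -36.91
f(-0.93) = -0.65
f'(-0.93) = -11.09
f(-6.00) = 907.64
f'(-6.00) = -452.34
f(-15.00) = 14004.53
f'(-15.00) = -2789.37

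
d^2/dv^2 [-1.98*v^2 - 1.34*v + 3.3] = -3.96000000000000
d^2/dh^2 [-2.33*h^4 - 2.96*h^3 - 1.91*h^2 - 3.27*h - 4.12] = -27.96*h^2 - 17.76*h - 3.82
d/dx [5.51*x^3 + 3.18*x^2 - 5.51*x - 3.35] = 16.53*x^2 + 6.36*x - 5.51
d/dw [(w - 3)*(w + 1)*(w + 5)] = 3*w^2 + 6*w - 13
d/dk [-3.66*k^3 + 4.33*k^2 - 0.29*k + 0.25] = -10.98*k^2 + 8.66*k - 0.29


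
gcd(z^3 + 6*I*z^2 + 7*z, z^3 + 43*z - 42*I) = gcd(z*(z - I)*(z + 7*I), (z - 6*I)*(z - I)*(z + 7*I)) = z^2 + 6*I*z + 7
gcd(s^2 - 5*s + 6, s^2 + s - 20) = 1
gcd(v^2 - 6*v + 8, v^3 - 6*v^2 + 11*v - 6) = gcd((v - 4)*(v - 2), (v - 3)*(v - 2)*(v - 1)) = v - 2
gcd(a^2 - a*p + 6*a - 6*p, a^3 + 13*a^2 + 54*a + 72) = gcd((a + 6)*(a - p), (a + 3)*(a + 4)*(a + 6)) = a + 6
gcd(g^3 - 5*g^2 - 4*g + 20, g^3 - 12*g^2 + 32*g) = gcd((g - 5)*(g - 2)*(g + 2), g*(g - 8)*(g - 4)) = 1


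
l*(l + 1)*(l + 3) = l^3 + 4*l^2 + 3*l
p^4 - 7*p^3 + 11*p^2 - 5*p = p*(p - 5)*(p - 1)^2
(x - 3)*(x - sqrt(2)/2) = x^2 - 3*x - sqrt(2)*x/2 + 3*sqrt(2)/2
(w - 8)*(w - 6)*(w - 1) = w^3 - 15*w^2 + 62*w - 48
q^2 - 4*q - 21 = (q - 7)*(q + 3)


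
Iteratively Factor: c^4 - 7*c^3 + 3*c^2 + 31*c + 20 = (c - 5)*(c^3 - 2*c^2 - 7*c - 4) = (c - 5)*(c + 1)*(c^2 - 3*c - 4) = (c - 5)*(c - 4)*(c + 1)*(c + 1)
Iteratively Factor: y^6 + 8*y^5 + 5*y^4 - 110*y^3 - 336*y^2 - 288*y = (y + 3)*(y^5 + 5*y^4 - 10*y^3 - 80*y^2 - 96*y) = (y + 3)^2*(y^4 + 2*y^3 - 16*y^2 - 32*y) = y*(y + 3)^2*(y^3 + 2*y^2 - 16*y - 32) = y*(y + 2)*(y + 3)^2*(y^2 - 16) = y*(y + 2)*(y + 3)^2*(y + 4)*(y - 4)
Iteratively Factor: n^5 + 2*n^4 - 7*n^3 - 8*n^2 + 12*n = (n + 3)*(n^4 - n^3 - 4*n^2 + 4*n) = (n + 2)*(n + 3)*(n^3 - 3*n^2 + 2*n) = n*(n + 2)*(n + 3)*(n^2 - 3*n + 2) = n*(n - 1)*(n + 2)*(n + 3)*(n - 2)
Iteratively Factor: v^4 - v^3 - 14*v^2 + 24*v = (v)*(v^3 - v^2 - 14*v + 24) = v*(v - 3)*(v^2 + 2*v - 8) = v*(v - 3)*(v + 4)*(v - 2)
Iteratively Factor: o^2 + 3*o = (o)*(o + 3)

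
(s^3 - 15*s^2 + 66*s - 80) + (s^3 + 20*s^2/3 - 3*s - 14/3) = 2*s^3 - 25*s^2/3 + 63*s - 254/3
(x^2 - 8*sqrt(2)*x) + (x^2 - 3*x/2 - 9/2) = 2*x^2 - 8*sqrt(2)*x - 3*x/2 - 9/2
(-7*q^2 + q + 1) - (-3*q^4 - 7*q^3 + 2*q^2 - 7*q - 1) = 3*q^4 + 7*q^3 - 9*q^2 + 8*q + 2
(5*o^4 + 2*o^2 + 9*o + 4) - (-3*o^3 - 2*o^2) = 5*o^4 + 3*o^3 + 4*o^2 + 9*o + 4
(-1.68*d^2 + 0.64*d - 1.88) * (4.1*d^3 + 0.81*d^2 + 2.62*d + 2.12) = -6.888*d^5 + 1.2632*d^4 - 11.5912*d^3 - 3.4076*d^2 - 3.5688*d - 3.9856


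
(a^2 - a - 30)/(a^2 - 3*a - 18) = (a + 5)/(a + 3)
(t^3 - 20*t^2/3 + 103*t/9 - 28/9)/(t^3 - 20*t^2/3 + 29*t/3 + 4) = (9*t^2 - 24*t + 7)/(3*(3*t^2 - 8*t - 3))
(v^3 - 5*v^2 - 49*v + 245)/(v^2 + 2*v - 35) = v - 7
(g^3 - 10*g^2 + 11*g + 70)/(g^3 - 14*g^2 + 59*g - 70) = (g + 2)/(g - 2)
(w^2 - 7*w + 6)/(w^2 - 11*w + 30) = (w - 1)/(w - 5)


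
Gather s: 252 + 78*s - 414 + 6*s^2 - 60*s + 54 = 6*s^2 + 18*s - 108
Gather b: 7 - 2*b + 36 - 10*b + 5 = 48 - 12*b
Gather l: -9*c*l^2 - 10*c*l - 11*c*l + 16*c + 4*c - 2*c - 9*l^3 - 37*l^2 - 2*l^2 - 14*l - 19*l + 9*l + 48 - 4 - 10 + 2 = 18*c - 9*l^3 + l^2*(-9*c - 39) + l*(-21*c - 24) + 36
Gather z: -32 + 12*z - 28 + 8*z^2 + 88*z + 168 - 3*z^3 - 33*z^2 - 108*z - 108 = -3*z^3 - 25*z^2 - 8*z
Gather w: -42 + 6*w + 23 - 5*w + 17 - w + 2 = 0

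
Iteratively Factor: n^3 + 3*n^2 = (n)*(n^2 + 3*n) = n*(n + 3)*(n)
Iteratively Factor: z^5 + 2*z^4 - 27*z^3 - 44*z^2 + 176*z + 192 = (z - 4)*(z^4 + 6*z^3 - 3*z^2 - 56*z - 48) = (z - 4)*(z - 3)*(z^3 + 9*z^2 + 24*z + 16) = (z - 4)*(z - 3)*(z + 1)*(z^2 + 8*z + 16) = (z - 4)*(z - 3)*(z + 1)*(z + 4)*(z + 4)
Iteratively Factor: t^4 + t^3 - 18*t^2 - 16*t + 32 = (t - 4)*(t^3 + 5*t^2 + 2*t - 8) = (t - 4)*(t - 1)*(t^2 + 6*t + 8) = (t - 4)*(t - 1)*(t + 2)*(t + 4)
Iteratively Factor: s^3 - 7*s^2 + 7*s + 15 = (s - 3)*(s^2 - 4*s - 5) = (s - 3)*(s + 1)*(s - 5)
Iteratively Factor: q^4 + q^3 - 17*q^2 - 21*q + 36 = (q - 4)*(q^3 + 5*q^2 + 3*q - 9) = (q - 4)*(q - 1)*(q^2 + 6*q + 9) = (q - 4)*(q - 1)*(q + 3)*(q + 3)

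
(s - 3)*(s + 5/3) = s^2 - 4*s/3 - 5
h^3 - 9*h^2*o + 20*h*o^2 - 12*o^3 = (h - 6*o)*(h - 2*o)*(h - o)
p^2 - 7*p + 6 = (p - 6)*(p - 1)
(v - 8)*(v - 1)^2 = v^3 - 10*v^2 + 17*v - 8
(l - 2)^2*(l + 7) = l^3 + 3*l^2 - 24*l + 28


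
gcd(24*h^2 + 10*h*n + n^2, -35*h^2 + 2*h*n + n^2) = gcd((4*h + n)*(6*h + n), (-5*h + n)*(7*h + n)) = 1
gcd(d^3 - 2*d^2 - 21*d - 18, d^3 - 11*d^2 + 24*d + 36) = d^2 - 5*d - 6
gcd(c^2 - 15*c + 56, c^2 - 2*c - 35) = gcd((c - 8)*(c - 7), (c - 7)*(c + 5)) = c - 7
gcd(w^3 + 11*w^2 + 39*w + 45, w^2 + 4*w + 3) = w + 3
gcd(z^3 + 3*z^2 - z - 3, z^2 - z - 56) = 1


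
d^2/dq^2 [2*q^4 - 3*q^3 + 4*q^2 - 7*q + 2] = 24*q^2 - 18*q + 8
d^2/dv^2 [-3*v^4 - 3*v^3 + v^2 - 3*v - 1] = -36*v^2 - 18*v + 2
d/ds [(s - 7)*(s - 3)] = 2*s - 10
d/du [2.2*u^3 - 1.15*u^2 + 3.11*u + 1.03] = 6.6*u^2 - 2.3*u + 3.11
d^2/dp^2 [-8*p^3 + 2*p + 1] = -48*p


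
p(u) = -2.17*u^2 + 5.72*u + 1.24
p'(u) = 5.72 - 4.34*u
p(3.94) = -9.91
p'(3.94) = -11.38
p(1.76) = 4.59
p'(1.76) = -1.92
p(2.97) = -0.91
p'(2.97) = -7.17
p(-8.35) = -197.82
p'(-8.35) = 41.96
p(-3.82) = -52.28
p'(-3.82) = 22.30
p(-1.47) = -11.86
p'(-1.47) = 12.10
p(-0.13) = 0.46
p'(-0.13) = 6.28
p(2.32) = 2.83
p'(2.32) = -4.35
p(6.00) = -42.56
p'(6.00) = -20.32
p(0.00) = 1.24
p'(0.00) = 5.72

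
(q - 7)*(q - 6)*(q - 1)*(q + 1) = q^4 - 13*q^3 + 41*q^2 + 13*q - 42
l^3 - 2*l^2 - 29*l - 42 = (l - 7)*(l + 2)*(l + 3)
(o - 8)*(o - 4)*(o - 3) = o^3 - 15*o^2 + 68*o - 96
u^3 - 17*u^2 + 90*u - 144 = (u - 8)*(u - 6)*(u - 3)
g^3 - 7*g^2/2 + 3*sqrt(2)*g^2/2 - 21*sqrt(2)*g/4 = g*(g - 7/2)*(g + 3*sqrt(2)/2)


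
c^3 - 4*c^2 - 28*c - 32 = (c - 8)*(c + 2)^2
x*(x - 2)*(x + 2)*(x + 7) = x^4 + 7*x^3 - 4*x^2 - 28*x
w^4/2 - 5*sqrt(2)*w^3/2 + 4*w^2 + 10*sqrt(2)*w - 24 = (w/2 + 1)*(w - 2)*(w - 3*sqrt(2))*(w - 2*sqrt(2))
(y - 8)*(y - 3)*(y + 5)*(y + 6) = y^4 - 67*y^2 - 66*y + 720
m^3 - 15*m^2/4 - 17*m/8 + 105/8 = (m - 3)*(m - 5/2)*(m + 7/4)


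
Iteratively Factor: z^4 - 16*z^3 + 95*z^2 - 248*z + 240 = (z - 4)*(z^3 - 12*z^2 + 47*z - 60) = (z - 4)*(z - 3)*(z^2 - 9*z + 20) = (z - 4)^2*(z - 3)*(z - 5)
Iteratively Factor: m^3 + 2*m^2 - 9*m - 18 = (m - 3)*(m^2 + 5*m + 6) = (m - 3)*(m + 3)*(m + 2)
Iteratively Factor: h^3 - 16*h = (h - 4)*(h^2 + 4*h) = (h - 4)*(h + 4)*(h)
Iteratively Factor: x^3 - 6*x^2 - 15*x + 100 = (x - 5)*(x^2 - x - 20) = (x - 5)*(x + 4)*(x - 5)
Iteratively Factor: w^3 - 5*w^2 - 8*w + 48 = (w - 4)*(w^2 - w - 12) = (w - 4)^2*(w + 3)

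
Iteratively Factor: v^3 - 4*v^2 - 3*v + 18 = (v - 3)*(v^2 - v - 6) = (v - 3)^2*(v + 2)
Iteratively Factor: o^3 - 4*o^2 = (o - 4)*(o^2) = o*(o - 4)*(o)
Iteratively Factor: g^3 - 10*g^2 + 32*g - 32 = (g - 4)*(g^2 - 6*g + 8) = (g - 4)^2*(g - 2)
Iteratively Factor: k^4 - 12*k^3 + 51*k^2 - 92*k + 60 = (k - 2)*(k^3 - 10*k^2 + 31*k - 30) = (k - 2)^2*(k^2 - 8*k + 15) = (k - 3)*(k - 2)^2*(k - 5)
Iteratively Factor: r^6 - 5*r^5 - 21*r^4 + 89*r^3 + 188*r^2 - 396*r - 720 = (r - 3)*(r^5 - 2*r^4 - 27*r^3 + 8*r^2 + 212*r + 240) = (r - 4)*(r - 3)*(r^4 + 2*r^3 - 19*r^2 - 68*r - 60) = (r - 4)*(r - 3)*(r + 2)*(r^3 - 19*r - 30) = (r - 4)*(r - 3)*(r + 2)^2*(r^2 - 2*r - 15) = (r - 5)*(r - 4)*(r - 3)*(r + 2)^2*(r + 3)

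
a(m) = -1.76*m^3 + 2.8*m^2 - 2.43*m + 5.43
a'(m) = -5.28*m^2 + 5.6*m - 2.43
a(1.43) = 2.53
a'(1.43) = -5.22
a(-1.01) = 12.55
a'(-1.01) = -13.47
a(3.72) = -55.46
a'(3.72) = -54.66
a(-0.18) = 5.97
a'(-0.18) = -3.61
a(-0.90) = 11.17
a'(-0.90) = -11.75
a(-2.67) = 65.38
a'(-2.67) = -55.02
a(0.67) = 4.53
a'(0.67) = -1.05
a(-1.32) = 17.56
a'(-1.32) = -19.02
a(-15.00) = 6611.88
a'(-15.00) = -1274.43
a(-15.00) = 6611.88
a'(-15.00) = -1274.43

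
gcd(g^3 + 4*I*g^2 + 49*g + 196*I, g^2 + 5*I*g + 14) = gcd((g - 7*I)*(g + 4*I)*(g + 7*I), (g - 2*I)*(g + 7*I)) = g + 7*I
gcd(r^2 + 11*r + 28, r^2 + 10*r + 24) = r + 4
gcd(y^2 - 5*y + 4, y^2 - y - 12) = y - 4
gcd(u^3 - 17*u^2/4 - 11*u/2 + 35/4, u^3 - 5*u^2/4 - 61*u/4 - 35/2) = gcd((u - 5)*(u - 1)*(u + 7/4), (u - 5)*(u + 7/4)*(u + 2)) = u^2 - 13*u/4 - 35/4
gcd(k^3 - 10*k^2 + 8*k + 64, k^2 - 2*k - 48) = k - 8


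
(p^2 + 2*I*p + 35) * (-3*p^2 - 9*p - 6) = -3*p^4 - 9*p^3 - 6*I*p^3 - 111*p^2 - 18*I*p^2 - 315*p - 12*I*p - 210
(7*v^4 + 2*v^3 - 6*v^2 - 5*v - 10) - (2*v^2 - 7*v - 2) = 7*v^4 + 2*v^3 - 8*v^2 + 2*v - 8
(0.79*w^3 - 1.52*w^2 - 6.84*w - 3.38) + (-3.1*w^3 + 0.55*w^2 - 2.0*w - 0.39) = -2.31*w^3 - 0.97*w^2 - 8.84*w - 3.77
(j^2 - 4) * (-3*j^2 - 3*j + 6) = -3*j^4 - 3*j^3 + 18*j^2 + 12*j - 24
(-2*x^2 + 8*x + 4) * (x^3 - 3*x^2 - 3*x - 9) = -2*x^5 + 14*x^4 - 14*x^3 - 18*x^2 - 84*x - 36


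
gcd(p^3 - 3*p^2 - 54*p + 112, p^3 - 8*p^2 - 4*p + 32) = p^2 - 10*p + 16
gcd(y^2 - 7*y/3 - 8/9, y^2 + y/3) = y + 1/3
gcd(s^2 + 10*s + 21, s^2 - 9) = s + 3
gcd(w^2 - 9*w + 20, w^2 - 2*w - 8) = w - 4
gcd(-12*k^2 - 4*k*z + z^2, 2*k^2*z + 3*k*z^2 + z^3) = 2*k + z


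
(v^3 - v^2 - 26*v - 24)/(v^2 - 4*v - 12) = (v^2 + 5*v + 4)/(v + 2)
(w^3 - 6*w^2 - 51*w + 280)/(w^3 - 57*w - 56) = (w - 5)/(w + 1)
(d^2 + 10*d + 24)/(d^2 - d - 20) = (d + 6)/(d - 5)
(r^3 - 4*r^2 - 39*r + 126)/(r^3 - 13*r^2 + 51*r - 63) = (r + 6)/(r - 3)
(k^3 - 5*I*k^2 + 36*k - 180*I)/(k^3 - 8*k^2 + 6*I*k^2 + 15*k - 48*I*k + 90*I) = (k^2 - 11*I*k - 30)/(k^2 - 8*k + 15)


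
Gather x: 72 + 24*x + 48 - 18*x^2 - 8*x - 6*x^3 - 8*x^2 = -6*x^3 - 26*x^2 + 16*x + 120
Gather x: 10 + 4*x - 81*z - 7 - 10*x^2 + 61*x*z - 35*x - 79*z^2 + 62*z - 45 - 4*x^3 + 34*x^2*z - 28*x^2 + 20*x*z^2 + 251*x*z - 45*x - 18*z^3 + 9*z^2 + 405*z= -4*x^3 + x^2*(34*z - 38) + x*(20*z^2 + 312*z - 76) - 18*z^3 - 70*z^2 + 386*z - 42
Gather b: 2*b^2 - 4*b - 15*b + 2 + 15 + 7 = 2*b^2 - 19*b + 24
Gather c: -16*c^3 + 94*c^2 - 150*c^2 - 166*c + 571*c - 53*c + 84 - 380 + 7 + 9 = -16*c^3 - 56*c^2 + 352*c - 280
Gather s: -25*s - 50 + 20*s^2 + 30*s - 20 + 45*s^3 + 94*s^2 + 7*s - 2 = 45*s^3 + 114*s^2 + 12*s - 72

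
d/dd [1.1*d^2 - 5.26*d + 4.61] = 2.2*d - 5.26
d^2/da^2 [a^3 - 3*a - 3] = 6*a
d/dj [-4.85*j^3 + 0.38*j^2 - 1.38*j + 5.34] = -14.55*j^2 + 0.76*j - 1.38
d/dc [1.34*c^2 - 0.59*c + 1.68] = 2.68*c - 0.59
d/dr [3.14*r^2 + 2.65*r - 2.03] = 6.28*r + 2.65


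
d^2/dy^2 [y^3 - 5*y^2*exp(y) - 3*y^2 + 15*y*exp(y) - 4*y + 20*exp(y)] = -5*y^2*exp(y) - 5*y*exp(y) + 6*y + 40*exp(y) - 6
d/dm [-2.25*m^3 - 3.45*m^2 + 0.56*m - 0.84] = -6.75*m^2 - 6.9*m + 0.56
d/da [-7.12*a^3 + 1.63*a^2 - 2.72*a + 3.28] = -21.36*a^2 + 3.26*a - 2.72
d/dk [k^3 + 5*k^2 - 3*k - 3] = 3*k^2 + 10*k - 3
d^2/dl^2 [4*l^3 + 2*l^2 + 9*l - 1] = 24*l + 4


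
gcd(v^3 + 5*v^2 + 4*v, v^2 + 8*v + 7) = v + 1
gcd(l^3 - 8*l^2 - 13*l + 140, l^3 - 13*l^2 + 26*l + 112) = l - 7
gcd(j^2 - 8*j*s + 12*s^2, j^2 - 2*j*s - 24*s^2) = -j + 6*s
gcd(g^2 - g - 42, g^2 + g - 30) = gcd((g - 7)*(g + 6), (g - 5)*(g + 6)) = g + 6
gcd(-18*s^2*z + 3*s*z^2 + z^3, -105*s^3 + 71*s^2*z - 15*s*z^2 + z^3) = -3*s + z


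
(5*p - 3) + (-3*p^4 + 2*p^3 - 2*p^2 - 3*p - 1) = -3*p^4 + 2*p^3 - 2*p^2 + 2*p - 4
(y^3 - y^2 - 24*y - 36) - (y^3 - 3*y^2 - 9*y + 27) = 2*y^2 - 15*y - 63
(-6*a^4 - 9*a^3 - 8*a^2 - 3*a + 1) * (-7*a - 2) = 42*a^5 + 75*a^4 + 74*a^3 + 37*a^2 - a - 2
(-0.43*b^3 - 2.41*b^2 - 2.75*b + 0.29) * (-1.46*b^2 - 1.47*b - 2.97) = 0.6278*b^5 + 4.1507*b^4 + 8.8348*b^3 + 10.7768*b^2 + 7.7412*b - 0.8613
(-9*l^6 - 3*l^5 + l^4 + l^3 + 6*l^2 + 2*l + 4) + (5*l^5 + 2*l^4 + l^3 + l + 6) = -9*l^6 + 2*l^5 + 3*l^4 + 2*l^3 + 6*l^2 + 3*l + 10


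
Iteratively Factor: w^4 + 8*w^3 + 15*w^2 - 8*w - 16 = (w + 1)*(w^3 + 7*w^2 + 8*w - 16) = (w - 1)*(w + 1)*(w^2 + 8*w + 16) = (w - 1)*(w + 1)*(w + 4)*(w + 4)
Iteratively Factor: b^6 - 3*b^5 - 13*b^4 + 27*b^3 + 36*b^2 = (b)*(b^5 - 3*b^4 - 13*b^3 + 27*b^2 + 36*b) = b*(b - 3)*(b^4 - 13*b^2 - 12*b) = b*(b - 4)*(b - 3)*(b^3 + 4*b^2 + 3*b) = b^2*(b - 4)*(b - 3)*(b^2 + 4*b + 3) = b^2*(b - 4)*(b - 3)*(b + 1)*(b + 3)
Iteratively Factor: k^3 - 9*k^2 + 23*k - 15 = (k - 3)*(k^2 - 6*k + 5) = (k - 5)*(k - 3)*(k - 1)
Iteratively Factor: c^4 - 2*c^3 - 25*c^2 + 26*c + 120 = (c - 3)*(c^3 + c^2 - 22*c - 40) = (c - 5)*(c - 3)*(c^2 + 6*c + 8) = (c - 5)*(c - 3)*(c + 4)*(c + 2)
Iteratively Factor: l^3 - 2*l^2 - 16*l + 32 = (l + 4)*(l^2 - 6*l + 8) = (l - 4)*(l + 4)*(l - 2)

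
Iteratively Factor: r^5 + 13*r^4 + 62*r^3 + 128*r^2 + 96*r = (r + 3)*(r^4 + 10*r^3 + 32*r^2 + 32*r) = (r + 3)*(r + 4)*(r^3 + 6*r^2 + 8*r) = r*(r + 3)*(r + 4)*(r^2 + 6*r + 8) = r*(r + 2)*(r + 3)*(r + 4)*(r + 4)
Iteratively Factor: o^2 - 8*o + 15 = (o - 3)*(o - 5)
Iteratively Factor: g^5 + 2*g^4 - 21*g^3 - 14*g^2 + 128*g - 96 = (g + 4)*(g^4 - 2*g^3 - 13*g^2 + 38*g - 24) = (g - 1)*(g + 4)*(g^3 - g^2 - 14*g + 24) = (g - 3)*(g - 1)*(g + 4)*(g^2 + 2*g - 8) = (g - 3)*(g - 2)*(g - 1)*(g + 4)*(g + 4)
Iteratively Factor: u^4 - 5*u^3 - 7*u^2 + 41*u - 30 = (u - 2)*(u^3 - 3*u^2 - 13*u + 15) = (u - 2)*(u - 1)*(u^2 - 2*u - 15) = (u - 2)*(u - 1)*(u + 3)*(u - 5)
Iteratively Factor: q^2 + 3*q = (q)*(q + 3)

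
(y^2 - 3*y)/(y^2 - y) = (y - 3)/(y - 1)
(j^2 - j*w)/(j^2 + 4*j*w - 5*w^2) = j/(j + 5*w)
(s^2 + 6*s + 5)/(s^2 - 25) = (s + 1)/(s - 5)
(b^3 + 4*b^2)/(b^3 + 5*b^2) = (b + 4)/(b + 5)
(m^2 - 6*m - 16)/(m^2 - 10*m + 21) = (m^2 - 6*m - 16)/(m^2 - 10*m + 21)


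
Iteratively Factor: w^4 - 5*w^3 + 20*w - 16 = (w - 1)*(w^3 - 4*w^2 - 4*w + 16) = (w - 4)*(w - 1)*(w^2 - 4) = (w - 4)*(w - 2)*(w - 1)*(w + 2)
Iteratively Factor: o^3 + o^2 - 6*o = (o)*(o^2 + o - 6) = o*(o + 3)*(o - 2)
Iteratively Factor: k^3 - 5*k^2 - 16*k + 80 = (k - 4)*(k^2 - k - 20) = (k - 5)*(k - 4)*(k + 4)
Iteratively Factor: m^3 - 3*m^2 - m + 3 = (m - 3)*(m^2 - 1) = (m - 3)*(m + 1)*(m - 1)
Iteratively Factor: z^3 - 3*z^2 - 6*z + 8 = (z - 4)*(z^2 + z - 2) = (z - 4)*(z + 2)*(z - 1)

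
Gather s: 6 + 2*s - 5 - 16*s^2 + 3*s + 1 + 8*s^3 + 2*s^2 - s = 8*s^3 - 14*s^2 + 4*s + 2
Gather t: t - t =0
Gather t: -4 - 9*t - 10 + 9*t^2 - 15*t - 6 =9*t^2 - 24*t - 20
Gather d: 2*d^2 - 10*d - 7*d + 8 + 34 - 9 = 2*d^2 - 17*d + 33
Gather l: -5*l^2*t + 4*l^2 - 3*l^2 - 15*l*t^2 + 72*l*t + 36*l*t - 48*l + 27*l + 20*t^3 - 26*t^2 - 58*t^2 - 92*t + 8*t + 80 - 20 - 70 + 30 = l^2*(1 - 5*t) + l*(-15*t^2 + 108*t - 21) + 20*t^3 - 84*t^2 - 84*t + 20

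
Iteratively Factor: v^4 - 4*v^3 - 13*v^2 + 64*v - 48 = (v - 1)*(v^3 - 3*v^2 - 16*v + 48) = (v - 4)*(v - 1)*(v^2 + v - 12) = (v - 4)*(v - 3)*(v - 1)*(v + 4)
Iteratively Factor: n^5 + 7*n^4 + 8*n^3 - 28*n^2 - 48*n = (n)*(n^4 + 7*n^3 + 8*n^2 - 28*n - 48) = n*(n + 3)*(n^3 + 4*n^2 - 4*n - 16) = n*(n - 2)*(n + 3)*(n^2 + 6*n + 8) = n*(n - 2)*(n + 3)*(n + 4)*(n + 2)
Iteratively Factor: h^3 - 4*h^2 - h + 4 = (h - 1)*(h^2 - 3*h - 4) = (h - 4)*(h - 1)*(h + 1)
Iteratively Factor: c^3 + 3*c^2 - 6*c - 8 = (c - 2)*(c^2 + 5*c + 4) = (c - 2)*(c + 1)*(c + 4)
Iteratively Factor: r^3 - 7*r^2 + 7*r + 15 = (r - 3)*(r^2 - 4*r - 5) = (r - 3)*(r + 1)*(r - 5)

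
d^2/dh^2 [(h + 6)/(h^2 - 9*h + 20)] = 2*(3*(1 - h)*(h^2 - 9*h + 20) + (h + 6)*(2*h - 9)^2)/(h^2 - 9*h + 20)^3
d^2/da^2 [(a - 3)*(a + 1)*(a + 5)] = 6*a + 6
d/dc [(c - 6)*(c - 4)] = 2*c - 10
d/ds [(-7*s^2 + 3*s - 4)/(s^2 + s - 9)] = (-10*s^2 + 134*s - 23)/(s^4 + 2*s^3 - 17*s^2 - 18*s + 81)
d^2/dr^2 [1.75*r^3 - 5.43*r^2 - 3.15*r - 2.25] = 10.5*r - 10.86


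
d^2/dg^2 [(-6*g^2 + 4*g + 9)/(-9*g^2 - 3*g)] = 6*(-6*g^3 - 27*g^2 - 9*g - 1)/(g^3*(27*g^3 + 27*g^2 + 9*g + 1))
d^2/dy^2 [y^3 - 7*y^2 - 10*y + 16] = 6*y - 14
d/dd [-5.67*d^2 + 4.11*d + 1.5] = 4.11 - 11.34*d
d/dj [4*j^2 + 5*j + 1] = 8*j + 5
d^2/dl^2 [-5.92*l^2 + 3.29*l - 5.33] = -11.8400000000000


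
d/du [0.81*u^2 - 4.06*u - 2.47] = 1.62*u - 4.06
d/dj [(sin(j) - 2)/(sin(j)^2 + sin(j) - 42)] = (4*sin(j) + cos(j)^2 - 41)*cos(j)/(sin(j)^2 + sin(j) - 42)^2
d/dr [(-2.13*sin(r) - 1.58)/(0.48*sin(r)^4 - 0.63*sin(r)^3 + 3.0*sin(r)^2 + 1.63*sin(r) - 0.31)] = (3.0672*sin(r)^4 + 0.349799999999999*sin(r)^3 + 3.4038*sin(r)^2 + 9.48*sin(r) + 3.2357)*cos(r)/(0.2304*sin(r)^8 - 0.6048*sin(r)^7 + 3.2769*sin(r)^6 - 2.2152*sin(r)^5 + 6.6486*sin(r)^4 + 10.1706*sin(r)^3 + 0.7969*sin(r)^2 - 1.0106*sin(r) + 0.0961)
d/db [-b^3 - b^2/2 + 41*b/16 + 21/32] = -3*b^2 - b + 41/16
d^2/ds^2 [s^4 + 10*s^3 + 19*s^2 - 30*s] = 12*s^2 + 60*s + 38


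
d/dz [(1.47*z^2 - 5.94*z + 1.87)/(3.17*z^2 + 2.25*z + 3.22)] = (22.1373*z^2 - 2.389*z - 23.3343)/(10.0489*z^4 + 14.265*z^3 + 25.4773*z^2 + 14.49*z + 10.3684)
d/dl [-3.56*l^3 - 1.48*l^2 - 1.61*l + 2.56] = -10.68*l^2 - 2.96*l - 1.61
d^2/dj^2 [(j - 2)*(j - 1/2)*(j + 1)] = 6*j - 3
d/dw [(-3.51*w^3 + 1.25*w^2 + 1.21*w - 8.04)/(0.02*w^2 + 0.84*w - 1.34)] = (-0.0702*w^4 - 5.8968*w^3 + 15.136*w^2 - 3.0284*w + 5.1322)/(0.0004*w^4 + 0.0336*w^3 + 0.652*w^2 - 2.2512*w + 1.7956)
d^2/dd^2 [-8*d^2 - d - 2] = -16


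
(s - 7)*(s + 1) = s^2 - 6*s - 7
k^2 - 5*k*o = k*(k - 5*o)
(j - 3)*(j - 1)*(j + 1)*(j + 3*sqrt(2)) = j^4 - 3*j^3 + 3*sqrt(2)*j^3 - 9*sqrt(2)*j^2 - j^2 - 3*sqrt(2)*j + 3*j + 9*sqrt(2)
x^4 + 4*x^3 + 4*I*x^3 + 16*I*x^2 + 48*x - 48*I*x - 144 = (x - 2)*(x + 6)*(x - 2*I)*(x + 6*I)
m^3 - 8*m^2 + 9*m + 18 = (m - 6)*(m - 3)*(m + 1)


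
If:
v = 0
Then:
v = 0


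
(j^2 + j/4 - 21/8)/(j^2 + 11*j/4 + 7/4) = (j - 3/2)/(j + 1)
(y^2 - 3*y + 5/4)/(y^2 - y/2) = (y - 5/2)/y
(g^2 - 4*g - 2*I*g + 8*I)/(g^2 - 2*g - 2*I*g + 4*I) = (g - 4)/(g - 2)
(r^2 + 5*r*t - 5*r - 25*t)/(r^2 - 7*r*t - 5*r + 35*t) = (r + 5*t)/(r - 7*t)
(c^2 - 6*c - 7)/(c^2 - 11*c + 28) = (c + 1)/(c - 4)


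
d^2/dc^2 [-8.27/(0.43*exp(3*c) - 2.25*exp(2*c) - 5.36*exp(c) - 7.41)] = (8.27*(-2.58*exp(2*c) + 9.0*exp(c) + 10.72)*(-1.29*exp(2*c) + 4.5*exp(c) + 5.36)*exp(c) + (32.0049*exp(2*c) - 74.43*exp(c) - 44.3272)*(-0.43*exp(3*c) + 2.25*exp(2*c) + 5.36*exp(c) + 7.41))*exp(c)/(-0.43*exp(3*c) + 2.25*exp(2*c) + 5.36*exp(c) + 7.41)^3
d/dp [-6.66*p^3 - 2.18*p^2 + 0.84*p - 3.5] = -19.98*p^2 - 4.36*p + 0.84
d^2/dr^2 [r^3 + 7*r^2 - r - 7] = 6*r + 14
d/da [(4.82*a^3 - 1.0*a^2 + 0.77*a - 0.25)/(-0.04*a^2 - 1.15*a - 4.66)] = (-0.1928*a^4 - 11.086*a^3 - 66.2028*a^2 + 9.3*a - 3.8757)/(0.0016*a^4 + 0.092*a^3 + 1.6953*a^2 + 10.718*a + 21.7156)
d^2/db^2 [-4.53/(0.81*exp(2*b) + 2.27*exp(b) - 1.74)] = (-4.53*(1.62*exp(b) + 2.27)*(3.24*exp(b) + 4.54)*exp(b) + (14.6772*exp(b) + 10.2831)*(0.81*exp(2*b) + 2.27*exp(b) - 1.74))*exp(b)/(0.81*exp(2*b) + 2.27*exp(b) - 1.74)^3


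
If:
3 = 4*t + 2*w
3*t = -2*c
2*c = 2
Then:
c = 1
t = -2/3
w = 17/6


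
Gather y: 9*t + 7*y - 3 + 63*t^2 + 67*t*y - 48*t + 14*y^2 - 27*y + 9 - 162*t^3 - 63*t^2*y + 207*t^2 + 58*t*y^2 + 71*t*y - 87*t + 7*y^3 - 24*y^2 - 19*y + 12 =-162*t^3 + 270*t^2 - 126*t + 7*y^3 + y^2*(58*t - 10) + y*(-63*t^2 + 138*t - 39) + 18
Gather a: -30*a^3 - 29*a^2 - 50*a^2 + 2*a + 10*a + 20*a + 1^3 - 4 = -30*a^3 - 79*a^2 + 32*a - 3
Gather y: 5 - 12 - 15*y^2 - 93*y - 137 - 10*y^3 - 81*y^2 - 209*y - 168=-10*y^3 - 96*y^2 - 302*y - 312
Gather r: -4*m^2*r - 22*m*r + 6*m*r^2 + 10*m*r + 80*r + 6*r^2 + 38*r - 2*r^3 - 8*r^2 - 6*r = -2*r^3 + r^2*(6*m - 2) + r*(-4*m^2 - 12*m + 112)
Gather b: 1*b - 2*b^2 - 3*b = -2*b^2 - 2*b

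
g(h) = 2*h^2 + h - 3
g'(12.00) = 49.00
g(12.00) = 297.00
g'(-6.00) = -23.00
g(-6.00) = 63.00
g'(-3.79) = -14.16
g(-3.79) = 21.94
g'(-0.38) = -0.52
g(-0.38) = -3.09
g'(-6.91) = -26.64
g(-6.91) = 85.59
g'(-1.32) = -4.28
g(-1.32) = -0.84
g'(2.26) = 10.04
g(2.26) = 9.48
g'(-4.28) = -16.12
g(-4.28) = 29.36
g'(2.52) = 11.08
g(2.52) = 12.22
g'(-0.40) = -0.60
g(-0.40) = -3.08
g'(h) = 4*h + 1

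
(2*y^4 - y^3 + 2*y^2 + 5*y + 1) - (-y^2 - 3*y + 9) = 2*y^4 - y^3 + 3*y^2 + 8*y - 8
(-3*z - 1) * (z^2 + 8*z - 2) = -3*z^3 - 25*z^2 - 2*z + 2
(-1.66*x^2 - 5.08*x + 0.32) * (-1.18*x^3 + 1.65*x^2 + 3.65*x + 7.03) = 1.9588*x^5 + 3.2554*x^4 - 14.8186*x^3 - 29.6838*x^2 - 34.5444*x + 2.2496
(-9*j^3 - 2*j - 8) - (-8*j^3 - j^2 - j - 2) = -j^3 + j^2 - j - 6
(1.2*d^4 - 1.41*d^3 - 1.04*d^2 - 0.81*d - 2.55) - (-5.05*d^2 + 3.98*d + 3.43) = 1.2*d^4 - 1.41*d^3 + 4.01*d^2 - 4.79*d - 5.98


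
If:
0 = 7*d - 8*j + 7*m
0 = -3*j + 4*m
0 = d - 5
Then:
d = 5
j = 140/11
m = 105/11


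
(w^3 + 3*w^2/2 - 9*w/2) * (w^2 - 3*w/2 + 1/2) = w^5 - 25*w^3/4 + 15*w^2/2 - 9*w/4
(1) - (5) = -4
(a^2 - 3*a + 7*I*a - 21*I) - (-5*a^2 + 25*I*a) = 6*a^2 - 3*a - 18*I*a - 21*I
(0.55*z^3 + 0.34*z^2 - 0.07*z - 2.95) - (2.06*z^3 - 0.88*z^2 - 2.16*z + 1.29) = -1.51*z^3 + 1.22*z^2 + 2.09*z - 4.24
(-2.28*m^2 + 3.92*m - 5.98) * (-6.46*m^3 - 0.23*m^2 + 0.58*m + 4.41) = 14.7288*m^5 - 24.7988*m^4 + 36.4068*m^3 - 6.4058*m^2 + 13.8188*m - 26.3718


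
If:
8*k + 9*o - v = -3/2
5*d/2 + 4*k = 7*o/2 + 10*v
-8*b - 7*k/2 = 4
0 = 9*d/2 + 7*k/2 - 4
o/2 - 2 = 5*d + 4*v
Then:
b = -15631/5704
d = -2206/713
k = 25558/4991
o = -956/217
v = 907/322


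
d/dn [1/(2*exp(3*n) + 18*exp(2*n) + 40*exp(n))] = (-3*exp(2*n) - 18*exp(n) - 20)*exp(-n)/(2*(exp(2*n) + 9*exp(n) + 20)^2)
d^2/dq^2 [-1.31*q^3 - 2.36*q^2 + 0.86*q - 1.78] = -7.86*q - 4.72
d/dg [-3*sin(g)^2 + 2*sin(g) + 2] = 2*(1 - 3*sin(g))*cos(g)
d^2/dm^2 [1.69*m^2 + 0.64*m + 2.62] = 3.38000000000000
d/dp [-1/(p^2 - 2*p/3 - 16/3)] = 6*(3*p - 1)/(-3*p^2 + 2*p + 16)^2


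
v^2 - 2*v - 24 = (v - 6)*(v + 4)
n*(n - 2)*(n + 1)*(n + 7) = n^4 + 6*n^3 - 9*n^2 - 14*n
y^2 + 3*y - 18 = (y - 3)*(y + 6)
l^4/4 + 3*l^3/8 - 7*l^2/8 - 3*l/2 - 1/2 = (l/2 + 1/4)*(l/2 + 1)*(l - 2)*(l + 1)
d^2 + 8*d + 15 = (d + 3)*(d + 5)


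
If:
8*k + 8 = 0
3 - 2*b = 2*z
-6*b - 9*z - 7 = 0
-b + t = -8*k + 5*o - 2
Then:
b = 41/6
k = -1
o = t/5 - 77/30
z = -16/3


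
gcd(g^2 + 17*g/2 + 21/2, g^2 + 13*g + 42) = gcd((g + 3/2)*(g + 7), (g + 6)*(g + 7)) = g + 7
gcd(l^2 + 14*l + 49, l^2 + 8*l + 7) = l + 7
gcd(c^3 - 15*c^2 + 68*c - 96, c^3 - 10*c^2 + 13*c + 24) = c^2 - 11*c + 24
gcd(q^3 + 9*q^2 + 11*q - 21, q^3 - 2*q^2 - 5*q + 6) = q - 1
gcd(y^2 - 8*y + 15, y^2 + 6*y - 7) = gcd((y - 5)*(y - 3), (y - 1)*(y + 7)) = 1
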